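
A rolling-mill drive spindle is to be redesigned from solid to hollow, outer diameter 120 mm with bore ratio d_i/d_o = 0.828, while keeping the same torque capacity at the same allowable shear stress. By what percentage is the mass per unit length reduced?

52.0 %

Equal τ_max and T ⇒ the solid shaft needs d_s³ = d_o³(1−k⁴), so d_s = 120·(1−0.828⁴)^(1/3) = 97.11 mm.
Area ratio A_h/A_s = d_o²(1−k²)/d_s² = (1−k²)/(1−k⁴)^(2/3) = 0.4801.
Mass saving = 1 − 0.4801 = 52.0 %.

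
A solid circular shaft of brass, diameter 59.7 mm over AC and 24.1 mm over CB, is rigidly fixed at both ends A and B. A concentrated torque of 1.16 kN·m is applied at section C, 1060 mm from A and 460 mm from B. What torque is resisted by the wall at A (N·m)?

1090 N·m

Compatibility: T_A·a/J_AC = T_B·b/J_CB with T_A + T_B = T₀.
J_AC = 1.25×10^-6 m⁴, J_CB = 3.31×10^-8 m⁴, so T_A = T₀·(J_AC/a)/((J_AC/a)+(J_CB/b)) = 1093 N·m, T_B = 66.89 N·m.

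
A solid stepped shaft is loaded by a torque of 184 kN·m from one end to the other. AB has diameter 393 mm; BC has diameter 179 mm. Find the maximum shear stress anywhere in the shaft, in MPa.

163 MPa

Under the same torque, τ_max = 16T/(πd³) is largest where d is smallest — segment BC (d = 179 mm).
τ_max = 16·184000/(π·(0.179)³) = 1.634×10^8 Pa.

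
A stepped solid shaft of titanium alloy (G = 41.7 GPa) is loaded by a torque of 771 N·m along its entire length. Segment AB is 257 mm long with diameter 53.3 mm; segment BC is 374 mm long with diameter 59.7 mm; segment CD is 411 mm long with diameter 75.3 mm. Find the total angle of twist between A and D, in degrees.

J_AB = π(0.0533)⁴/32 = 7.92×10^-7 m⁴; J_BC = π(0.0597)⁴/32 = 1.25×10^-6 m⁴; J_CD = π(0.0753)⁴/32 = 3.16×10^-6 m⁴.
θ = (T/G)·Σ L_i/J_i = (771.0/41.7×10⁹)·(0.257/7.92×10^-7 + 0.374/1.25×10^-6 + 0.411/3.16×10^-6) = 0.01395 rad.

0.799°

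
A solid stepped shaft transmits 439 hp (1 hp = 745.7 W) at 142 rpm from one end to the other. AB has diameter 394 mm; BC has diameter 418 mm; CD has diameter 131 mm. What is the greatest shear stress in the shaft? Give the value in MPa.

ω = 2π·142/60 = 14.87 rad/s, so T = P/ω = 439×745.7 / 14.87 = 22010 N·m.
Under the same torque, τ_max = 16T/(πd³) is largest where d is smallest — segment CD (d = 131 mm).
τ_max = 16·22010/(π·(0.131)³) = 4.987×10^7 Pa.

49.9 MPa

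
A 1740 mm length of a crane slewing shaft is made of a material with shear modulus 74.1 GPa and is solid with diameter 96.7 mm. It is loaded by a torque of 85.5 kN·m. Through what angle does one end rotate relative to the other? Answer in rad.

J = πd⁴/32 = π(0.0967)⁴/32 = 8.584×10^-6 m⁴.
θ = T·L/(G·J) = 85500 × 1.74 / (74.1×10⁹ × 8.584×10^-6) = 0.2339 rad.

0.234 rad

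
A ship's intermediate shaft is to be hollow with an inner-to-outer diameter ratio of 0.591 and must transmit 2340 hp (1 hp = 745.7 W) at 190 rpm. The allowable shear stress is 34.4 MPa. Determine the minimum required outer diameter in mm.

245 mm

ω = 2π·190/60 = 19.90 rad/s, so T = P/ω = 2340×745.7 / 19.90 = 87700 N·m.
For a hollow shaft with d_i/d_o = 0.591: τ_max = 16T/(π d_o³ (1−k⁴)), so d_o = [16T/(π τ_allow (1−k⁴))]^(1/3) = [16·87700/(π·3.44×10^7·0.8780)]^(1/3) = 0.2455 m.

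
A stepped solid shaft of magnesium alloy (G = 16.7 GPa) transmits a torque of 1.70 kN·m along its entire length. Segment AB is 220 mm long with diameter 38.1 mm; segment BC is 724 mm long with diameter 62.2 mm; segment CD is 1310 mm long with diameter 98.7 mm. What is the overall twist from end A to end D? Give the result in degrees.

9.90°

J_AB = π(0.0381)⁴/32 = 2.07×10^-7 m⁴; J_BC = π(0.0622)⁴/32 = 1.47×10^-6 m⁴; J_CD = π(0.0987)⁴/32 = 9.32×10^-6 m⁴.
θ = (T/G)·Σ L_i/J_i = (1700/16.7×10⁹)·(0.220/2.07×10^-7 + 0.724/1.47×10^-6 + 1.31/9.32×10^-6) = 0.1727 rad.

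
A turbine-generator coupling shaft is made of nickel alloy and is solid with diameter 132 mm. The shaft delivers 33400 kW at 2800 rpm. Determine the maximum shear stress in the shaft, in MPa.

252 MPa

ω = 2π·2800/60 = 293.2 rad/s, so T = P/ω = 33400×10³ / 293.2 = 113900 N·m.
J = πd⁴/32 = π(0.132)⁴/32 = 2.981×10^-5 m⁴.
τ_max = T·r/J = 113900 × 0.0660 / 2.981×10^-5 = 2.522×10^8 Pa.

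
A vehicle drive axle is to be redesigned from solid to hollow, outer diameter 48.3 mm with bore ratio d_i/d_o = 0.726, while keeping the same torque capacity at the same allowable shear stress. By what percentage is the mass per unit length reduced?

41.2 %

Equal τ_max and T ⇒ the solid shaft needs d_s³ = d_o³(1−k⁴), so d_s = 48.3·(1−0.726⁴)^(1/3) = 43.33 mm.
Area ratio A_h/A_s = d_o²(1−k²)/d_s² = (1−k²)/(1−k⁴)^(2/3) = 0.5875.
Mass saving = 1 − 0.5875 = 41.2 %.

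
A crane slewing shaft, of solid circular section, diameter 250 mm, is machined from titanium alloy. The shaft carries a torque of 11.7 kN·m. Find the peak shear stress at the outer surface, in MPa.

J = πd⁴/32 = π(0.250)⁴/32 = 3.835×10^-4 m⁴.
τ_max = T·r/J = 11700 × 0.125 / 3.835×10^-4 = 3.814×10^6 Pa.

3.81 MPa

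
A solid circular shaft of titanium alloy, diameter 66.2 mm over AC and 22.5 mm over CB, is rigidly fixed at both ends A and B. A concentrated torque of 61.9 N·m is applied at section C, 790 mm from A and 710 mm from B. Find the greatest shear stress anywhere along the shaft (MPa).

1.07 MPa

Compatibility: T_A·a/J_AC = T_B·b/J_CB with T_A + T_B = T₀.
J_AC = 1.89×10^-6 m⁴, J_CB = 2.52×10^-8 m⁴, so T_A = T₀·(J_AC/a)/((J_AC/a)+(J_CB/b)) = 60.99 N·m, T_B = 0.9056 N·m.
τ in each portion: τ_AC = 1.07×10^6 Pa, τ_CB = 4.05×10^5 Pa; maximum is in AC.
τ_max = T_AC·r/J = 60.99·0.0331/1.89×10^-6 = 1.071×10^6 Pa.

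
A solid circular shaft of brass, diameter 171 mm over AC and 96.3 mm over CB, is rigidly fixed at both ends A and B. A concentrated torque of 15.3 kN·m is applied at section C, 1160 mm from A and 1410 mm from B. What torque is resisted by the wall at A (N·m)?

Compatibility: T_A·a/J_AC = T_B·b/J_CB with T_A + T_B = T₀.
J_AC = 8.39×10^-5 m⁴, J_CB = 8.44×10^-6 m⁴, so T_A = T₀·(J_AC/a)/((J_AC/a)+(J_CB/b)) = 14130 N·m, T_B = 1169 N·m.

14100 N·m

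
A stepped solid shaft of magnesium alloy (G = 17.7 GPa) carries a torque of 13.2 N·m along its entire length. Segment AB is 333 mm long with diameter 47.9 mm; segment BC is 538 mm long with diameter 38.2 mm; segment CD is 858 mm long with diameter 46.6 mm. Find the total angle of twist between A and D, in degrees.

J_AB = π(0.0479)⁴/32 = 5.17×10^-7 m⁴; J_BC = π(0.0382)⁴/32 = 2.09×10^-7 m⁴; J_CD = π(0.0466)⁴/32 = 4.63×10^-7 m⁴.
θ = (T/G)·Σ L_i/J_i = (13.20/17.7×10⁹)·(0.333/5.17×10^-7 + 0.538/2.09×10^-7 + 0.858/4.63×10^-7) = 3.782×10^-3 rad.

0.217°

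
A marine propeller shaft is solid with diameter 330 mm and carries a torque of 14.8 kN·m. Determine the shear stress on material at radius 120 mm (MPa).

1.53 MPa

J = πd⁴/32 = π(0.330)⁴/32 = 1.164×10^-3 m⁴.
Shear stress varies linearly with radius: τ = T·r/J = 14800 × 0.120 / 1.164×10^-3 = 1.525×10^6 Pa.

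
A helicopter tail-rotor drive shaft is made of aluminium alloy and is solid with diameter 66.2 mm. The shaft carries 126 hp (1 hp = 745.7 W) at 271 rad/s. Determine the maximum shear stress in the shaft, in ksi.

ω = 271 rad/s, so T = P/ω = 126×745.7 / 271.0 = 346.7 N·m.
J = πd⁴/32 = π(0.0662)⁴/32 = 1.886×10^-6 m⁴.
τ_max = T·r/J = 346.7 × 0.0331 / 1.886×10^-6 = 6.086×10^6 Pa.

0.883 ksi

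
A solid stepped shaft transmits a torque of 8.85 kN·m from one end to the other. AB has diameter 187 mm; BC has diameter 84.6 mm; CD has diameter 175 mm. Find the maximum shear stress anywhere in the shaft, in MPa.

Under the same torque, τ_max = 16T/(πd³) is largest where d is smallest — segment BC (d = 84.6 mm).
τ_max = 16·8850/(π·(0.0846)³) = 7.444×10^7 Pa.

74.4 MPa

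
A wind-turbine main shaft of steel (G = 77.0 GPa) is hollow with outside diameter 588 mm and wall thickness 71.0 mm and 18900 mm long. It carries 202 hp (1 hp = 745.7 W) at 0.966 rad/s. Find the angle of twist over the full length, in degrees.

0.279°

ω = 0.966 rad/s, so T = P/ω = 202×745.7 / 0.9660 = 155900 N·m.
J = π(d_o⁴ − d_i⁴)/32 = π(0.588⁴ − 0.446⁴)/32 = 7.851×10^-3 m⁴.
θ = T·L/(G·J) = 155900 × 18.9 / (77.0×10⁹ × 7.851×10^-3) = 4.875×10^-3 rad.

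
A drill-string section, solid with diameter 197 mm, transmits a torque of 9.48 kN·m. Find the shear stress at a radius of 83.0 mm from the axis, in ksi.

J = πd⁴/32 = π(0.197)⁴/32 = 1.479×10^-4 m⁴.
Shear stress varies linearly with radius: τ = T·r/J = 9480 × 0.0830 / 1.479×10^-4 = 5.321×10^6 Pa.

0.772 ksi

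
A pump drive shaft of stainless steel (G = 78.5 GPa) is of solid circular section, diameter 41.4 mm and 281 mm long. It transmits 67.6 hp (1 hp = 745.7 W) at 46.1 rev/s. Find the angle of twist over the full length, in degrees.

ω = 2π·46.1 = 289.7 rad/s, so T = P/ω = 67.6×745.7 / 289.7 = 174.0 N·m.
J = πd⁴/32 = π(0.0414)⁴/32 = 2.884×10^-7 m⁴.
θ = T·L/(G·J) = 174.0 × 0.281 / (78.5×10⁹ × 2.884×10^-7) = 2.160×10^-3 rad.

0.124°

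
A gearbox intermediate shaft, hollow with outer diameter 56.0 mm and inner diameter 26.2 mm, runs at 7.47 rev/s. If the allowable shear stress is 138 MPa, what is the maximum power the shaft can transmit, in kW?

J = π(d_o⁴ − d_i⁴)/32 = π(0.0560⁴ − 0.0262⁴)/32 = 9.192×10^-7 m⁴.
T_max = τ_allow·J/r = 1.38×10^8 × 9.192×10^-7 / 0.0280 = 4531 N·m.
ω = 2π·7.47 = 46.94 rad/s, so P_max = T_max·ω = 2.126×10^5 W.

213 kW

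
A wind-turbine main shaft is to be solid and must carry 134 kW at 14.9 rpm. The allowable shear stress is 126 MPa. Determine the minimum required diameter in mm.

ω = 2π·14.9/60 = 1.560 rad/s, so T = P/ω = 134×10³ / 1.560 = 85880 N·m.
For a solid shaft τ_max = 16T/(πd³), so d = (16T/(π τ_allow))^(1/3) = (16·85880/(π·1.26×10^8))^(1/3) = 0.1514 m.

151 mm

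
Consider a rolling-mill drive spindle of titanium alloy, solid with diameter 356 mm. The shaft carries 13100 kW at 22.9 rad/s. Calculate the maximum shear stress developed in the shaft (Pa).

ω = 22.9 rad/s, so T = P/ω = 13100×10³ / 22.90 = 572100 N·m.
J = πd⁴/32 = π(0.356)⁴/32 = 1.577×10^-3 m⁴.
τ_max = T·r/J = 572100 × 0.178 / 1.577×10^-3 = 6.457×10^7 Pa.

6.46e7 Pa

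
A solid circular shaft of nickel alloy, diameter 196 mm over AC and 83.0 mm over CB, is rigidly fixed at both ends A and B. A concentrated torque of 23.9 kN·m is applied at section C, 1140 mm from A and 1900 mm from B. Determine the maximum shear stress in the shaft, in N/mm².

15.9 N/mm²

Compatibility: T_A·a/J_AC = T_B·b/J_CB with T_A + T_B = T₀.
J_AC = 1.45×10^-4 m⁴, J_CB = 4.66×10^-6 m⁴, so T_A = T₀·(J_AC/a)/((J_AC/a)+(J_CB/b)) = 23450 N·m, T_B = 452.4 N·m.
τ in each portion: τ_AC = 1.59×10^7 Pa, τ_CB = 4.03×10^6 Pa; maximum is in AC.
τ_max = T_AC·r/J = 23450·0.0980/1.45×10^-4 = 1.586×10^7 Pa.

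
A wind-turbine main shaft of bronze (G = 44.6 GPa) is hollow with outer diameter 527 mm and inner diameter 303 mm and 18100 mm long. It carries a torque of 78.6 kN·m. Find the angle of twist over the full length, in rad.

0.00473 rad

J = π(d_o⁴ − d_i⁴)/32 = π(0.527⁴ − 0.303⁴)/32 = 6.745×10^-3 m⁴.
θ = T·L/(G·J) = 78600 × 18.1 / (44.6×10⁹ × 6.745×10^-3) = 4.729×10^-3 rad.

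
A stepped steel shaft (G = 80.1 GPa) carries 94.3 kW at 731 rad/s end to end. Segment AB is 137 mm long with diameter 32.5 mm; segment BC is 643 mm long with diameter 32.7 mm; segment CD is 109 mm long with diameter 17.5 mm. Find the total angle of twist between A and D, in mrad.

30.3 mrad

ω = 731 rad/s, so T = P/ω = 94.3×10³ / 731.0 = 129.0 N·m.
J_AB = π(0.0325)⁴/32 = 1.10×10^-7 m⁴; J_BC = π(0.0327)⁴/32 = 1.12×10^-7 m⁴; J_CD = π(0.0175)⁴/32 = 9.21×10^-9 m⁴.
θ = (T/G)·Σ L_i/J_i = (129.0/80.1×10⁹)·(0.137/1.10×10^-7 + 0.643/1.12×10^-7 + 0.109/9.21×10^-9) = 0.03030 rad.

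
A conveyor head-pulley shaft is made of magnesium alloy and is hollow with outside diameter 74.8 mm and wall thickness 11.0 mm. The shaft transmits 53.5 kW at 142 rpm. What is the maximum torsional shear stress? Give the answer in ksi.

ω = 2π·142/60 = 14.87 rad/s, so T = P/ω = 53.5×10³ / 14.87 = 3598 N·m.
J = π(d_o⁴ − d_i⁴)/32 = π(0.0748⁴ − 0.0528⁴)/32 = 2.310×10^-6 m⁴.
τ_max = T·r/J = 3598 × 0.0374 / 2.310×10^-6 = 5.824×10^7 Pa.

8.45 ksi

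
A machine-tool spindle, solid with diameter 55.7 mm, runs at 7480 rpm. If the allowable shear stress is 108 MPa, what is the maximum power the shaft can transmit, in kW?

2870 kW

J = πd⁴/32 = π(0.0557)⁴/32 = 9.450×10^-7 m⁴.
T_max = τ_allow·J/r = 1.08×10^8 × 9.450×10^-7 / 0.0278 = 3665 N·m.
ω = 2π·7480/60 = 783.3 rad/s, so P_max = T_max·ω = 2.870×10^6 W.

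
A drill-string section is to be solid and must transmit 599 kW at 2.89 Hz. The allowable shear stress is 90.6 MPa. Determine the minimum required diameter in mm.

ω = 2π·2.89 = 18.16 rad/s, so T = P/ω = 599×10³ / 18.16 = 32990 N·m.
For a solid shaft τ_max = 16T/(πd³), so d = (16T/(π τ_allow))^(1/3) = (16·32990/(π·9.06×10^7))^(1/3) = 0.1229 m.

123 mm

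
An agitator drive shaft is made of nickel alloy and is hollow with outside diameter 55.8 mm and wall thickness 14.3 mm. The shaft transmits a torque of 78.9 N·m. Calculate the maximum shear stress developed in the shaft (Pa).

J = π(d_o⁴ − d_i⁴)/32 = π(0.0558⁴ − 0.0272⁴)/32 = 8.980×10^-7 m⁴.
τ_max = T·r/J = 78.90 × 0.0279 / 8.980×10^-7 = 2.451×10^6 Pa.

2.45e6 Pa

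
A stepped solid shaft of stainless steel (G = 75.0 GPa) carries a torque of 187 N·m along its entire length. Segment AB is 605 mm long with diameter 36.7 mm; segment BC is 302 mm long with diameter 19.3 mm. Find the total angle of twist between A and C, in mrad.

63.7 mrad

J_AB = π(0.0367)⁴/32 = 1.78×10^-7 m⁴; J_BC = π(0.0193)⁴/32 = 1.36×10^-8 m⁴.
θ = (T/G)·Σ L_i/J_i = (187.0/75.0×10⁹)·(0.605/1.78×10^-7 + 0.302/1.36×10^-8) = 0.06375 rad.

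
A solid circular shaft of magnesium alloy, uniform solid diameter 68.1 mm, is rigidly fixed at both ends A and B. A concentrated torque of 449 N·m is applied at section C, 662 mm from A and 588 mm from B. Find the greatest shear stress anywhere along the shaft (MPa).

3.83 MPa

With uniform GJ and both ends fixed, compatibility θ_AC = θ_CB gives T_A·a = T_B·b, together with T_A + T_B = T₀.
T_A = T₀·b/(a+b) = 449.0·588/1250 = 211.2 N·m; T_B = 237.8 N·m.
τ in each portion: τ_AC = 3.41×10^6 Pa, τ_CB = 3.83×10^6 Pa; maximum is in CB.
τ_max = T_CB·r/J = 237.8·0.0340/2.11×10^-6 = 3.835×10^6 Pa.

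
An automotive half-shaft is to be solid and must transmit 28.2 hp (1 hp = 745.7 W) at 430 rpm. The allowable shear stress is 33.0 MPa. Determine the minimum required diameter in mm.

41.6 mm

ω = 2π·430/60 = 45.03 rad/s, so T = P/ω = 28.2×745.7 / 45.03 = 467.0 N·m.
For a solid shaft τ_max = 16T/(πd³), so d = (16T/(π τ_allow))^(1/3) = (16·467.0/(π·3.30×10^7))^(1/3) = 0.04162 m.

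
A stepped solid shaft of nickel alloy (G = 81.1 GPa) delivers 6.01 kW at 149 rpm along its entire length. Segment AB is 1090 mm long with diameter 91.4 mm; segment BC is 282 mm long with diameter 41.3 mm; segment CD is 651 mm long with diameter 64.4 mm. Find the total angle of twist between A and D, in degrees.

0.417°

ω = 2π·149/60 = 15.60 rad/s, so T = P/ω = 6.01×10³ / 15.60 = 385.2 N·m.
J_AB = π(0.0914)⁴/32 = 6.85×10^-6 m⁴; J_BC = π(0.0413)⁴/32 = 2.86×10^-7 m⁴; J_CD = π(0.0644)⁴/32 = 1.69×10^-6 m⁴.
θ = (T/G)·Σ L_i/J_i = (385.2/81.1×10⁹)·(1.09/6.85×10^-6 + 0.282/2.86×10^-7 + 0.651/1.69×10^-6) = 7.276×10^-3 rad.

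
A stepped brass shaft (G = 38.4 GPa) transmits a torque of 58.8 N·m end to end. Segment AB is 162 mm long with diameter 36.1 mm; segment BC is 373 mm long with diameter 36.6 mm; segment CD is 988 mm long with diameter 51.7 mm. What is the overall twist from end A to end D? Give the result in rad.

0.00689 rad

J_AB = π(0.0361)⁴/32 = 1.67×10^-7 m⁴; J_BC = π(0.0366)⁴/32 = 1.76×10^-7 m⁴; J_CD = π(0.0517)⁴/32 = 7.01×10^-7 m⁴.
θ = (T/G)·Σ L_i/J_i = (58.80/38.4×10⁹)·(0.162/1.67×10^-7 + 0.373/1.76×10^-7 + 0.988/7.01×10^-7) = 6.887×10^-3 rad.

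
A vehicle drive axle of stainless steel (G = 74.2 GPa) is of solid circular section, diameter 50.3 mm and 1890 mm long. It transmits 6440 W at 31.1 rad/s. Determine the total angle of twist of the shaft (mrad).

8.39 mrad

ω = 31.1 rad/s, so T = P/ω = 6440 / 31.10 = 207.1 N·m.
J = πd⁴/32 = π(0.0503)⁴/32 = 6.285×10^-7 m⁴.
θ = T·L/(G·J) = 207.1 × 1.89 / (74.2×10⁹ × 6.285×10^-7) = 8.393×10^-3 rad.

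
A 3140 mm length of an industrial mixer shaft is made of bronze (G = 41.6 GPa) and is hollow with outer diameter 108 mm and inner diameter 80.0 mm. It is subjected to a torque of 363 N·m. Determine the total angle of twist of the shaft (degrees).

J = π(d_o⁴ − d_i⁴)/32 = π(0.108⁴ − 0.0800⁴)/32 = 9.335×10^-6 m⁴.
θ = T·L/(G·J) = 363.0 × 3.14 / (41.6×10⁹ × 9.335×10^-6) = 2.935×10^-3 rad.

0.168°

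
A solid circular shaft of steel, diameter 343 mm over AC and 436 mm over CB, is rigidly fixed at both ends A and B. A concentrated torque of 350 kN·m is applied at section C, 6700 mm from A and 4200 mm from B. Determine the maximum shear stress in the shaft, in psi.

Compatibility: T_A·a/J_AC = T_B·b/J_CB with T_A + T_B = T₀.
J_AC = 1.36×10^-3 m⁴, J_CB = 3.55×10^-3 m⁴, so T_A = T₀·(J_AC/a)/((J_AC/a)+(J_CB/b)) = 67770 N·m, T_B = 282200 N·m.
τ in each portion: τ_AC = 8.55×10^6 Pa, τ_CB = 1.73×10^7 Pa; maximum is in CB.
τ_max = T_CB·r/J = 282200·0.218/3.55×10^-3 = 1.734×10^7 Pa.

2520 psi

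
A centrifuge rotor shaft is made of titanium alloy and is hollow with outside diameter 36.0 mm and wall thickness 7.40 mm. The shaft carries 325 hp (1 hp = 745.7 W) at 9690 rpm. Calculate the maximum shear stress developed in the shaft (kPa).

29600 kPa

ω = 2π·9690/60 = 1015 rad/s, so T = P/ω = 325×745.7 / 1015 = 238.8 N·m.
J = π(d_o⁴ − d_i⁴)/32 = π(0.0360⁴ − 0.0212⁴)/32 = 1.451×10^-7 m⁴.
τ_max = T·r/J = 238.8 × 0.0180 / 1.451×10^-7 = 2.964×10^7 Pa.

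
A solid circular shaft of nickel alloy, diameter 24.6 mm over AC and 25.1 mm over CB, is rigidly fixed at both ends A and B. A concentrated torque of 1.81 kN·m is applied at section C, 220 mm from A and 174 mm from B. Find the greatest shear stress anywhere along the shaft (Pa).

3.37e8 Pa

Compatibility: T_A·a/J_AC = T_B·b/J_CB with T_A + T_B = T₀.
J_AC = 3.60×10^-8 m⁴, J_CB = 3.90×10^-8 m⁴, so T_A = T₀·(J_AC/a)/((J_AC/a)+(J_CB/b)) = 763.6 N·m, T_B = 1046 N·m.
τ in each portion: τ_AC = 2.61×10^8 Pa, τ_CB = 3.37×10^8 Pa; maximum is in CB.
τ_max = T_CB·r/J = 1046·0.0126/3.90×10^-8 = 3.370×10^8 Pa.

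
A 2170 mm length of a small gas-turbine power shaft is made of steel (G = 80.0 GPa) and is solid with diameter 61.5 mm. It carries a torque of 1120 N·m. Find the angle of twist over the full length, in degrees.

1.24°

J = πd⁴/32 = π(0.0615)⁴/32 = 1.404×10^-6 m⁴.
θ = T·L/(G·J) = 1120 × 2.17 / (80.0×10⁹ × 1.404×10^-6) = 0.02163 rad.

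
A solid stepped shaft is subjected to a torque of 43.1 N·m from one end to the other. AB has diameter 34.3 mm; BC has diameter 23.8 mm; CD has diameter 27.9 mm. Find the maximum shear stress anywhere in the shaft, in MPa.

16.3 MPa

Under the same torque, τ_max = 16T/(πd³) is largest where d is smallest — segment BC (d = 23.8 mm).
τ_max = 16·43.10/(π·(0.0238)³) = 1.628×10^7 Pa.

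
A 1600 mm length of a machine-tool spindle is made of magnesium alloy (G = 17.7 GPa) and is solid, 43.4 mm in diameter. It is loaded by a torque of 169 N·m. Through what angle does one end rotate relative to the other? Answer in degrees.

J = πd⁴/32 = π(0.0434)⁴/32 = 3.483×10^-7 m⁴.
θ = T·L/(G·J) = 169.0 × 1.60 / (17.7×10⁹ × 3.483×10^-7) = 0.04386 rad.

2.51°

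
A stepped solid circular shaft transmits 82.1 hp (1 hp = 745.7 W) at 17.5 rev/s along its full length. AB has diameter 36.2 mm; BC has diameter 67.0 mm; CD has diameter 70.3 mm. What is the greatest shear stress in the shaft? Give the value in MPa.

ω = 2π·17.5 = 110.0 rad/s, so T = P/ω = 82.1×745.7 / 110.0 = 556.8 N·m.
Under the same torque, τ_max = 16T/(πd³) is largest where d is smallest — segment AB (d = 36.2 mm).
τ_max = 16·556.8/(π·(0.0362)³) = 5.978×10^7 Pa.

59.8 MPa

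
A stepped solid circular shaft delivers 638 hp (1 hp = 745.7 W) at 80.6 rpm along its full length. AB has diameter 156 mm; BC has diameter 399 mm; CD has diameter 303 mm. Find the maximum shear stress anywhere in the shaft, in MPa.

ω = 2π·80.6/60 = 8.440 rad/s, so T = P/ω = 638×745.7 / 8.440 = 56370 N·m.
Under the same torque, τ_max = 16T/(πd³) is largest where d is smallest — segment AB (d = 156 mm).
τ_max = 16·56370/(π·(0.156)³) = 7.562×10^7 Pa.

75.6 MPa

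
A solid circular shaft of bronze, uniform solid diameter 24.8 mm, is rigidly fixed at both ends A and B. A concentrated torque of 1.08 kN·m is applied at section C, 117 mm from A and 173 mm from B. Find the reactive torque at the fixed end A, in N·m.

644 N·m

With uniform GJ and both ends fixed, compatibility θ_AC = θ_CB gives T_A·a = T_B·b, together with T_A + T_B = T₀.
T_A = T₀·b/(a+b) = 1080·173/290.0 = 644.3 N·m; T_B = 435.7 N·m.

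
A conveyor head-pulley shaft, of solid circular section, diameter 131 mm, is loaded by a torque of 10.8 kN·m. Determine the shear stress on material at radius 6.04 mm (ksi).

0.327 ksi

J = πd⁴/32 = π(0.131)⁴/32 = 2.891×10^-5 m⁴.
Shear stress varies linearly with radius: τ = T·r/J = 10800 × 0.00604 / 2.891×10^-5 = 2.256×10^6 Pa.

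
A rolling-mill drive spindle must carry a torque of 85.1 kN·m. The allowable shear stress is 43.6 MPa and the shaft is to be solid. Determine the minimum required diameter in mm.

For a solid shaft τ_max = 16T/(πd³), so d = (16T/(π τ_allow))^(1/3) = (16·85100/(π·4.36×10^7))^(1/3) = 0.2150 m.

215 mm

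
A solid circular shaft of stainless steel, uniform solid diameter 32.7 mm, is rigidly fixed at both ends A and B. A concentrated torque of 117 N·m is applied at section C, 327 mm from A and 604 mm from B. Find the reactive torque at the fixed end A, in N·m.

75.9 N·m

With uniform GJ and both ends fixed, compatibility θ_AC = θ_CB gives T_A·a = T_B·b, together with T_A + T_B = T₀.
T_A = T₀·b/(a+b) = 117.0·604/931.0 = 75.91 N·m; T_B = 41.09 N·m.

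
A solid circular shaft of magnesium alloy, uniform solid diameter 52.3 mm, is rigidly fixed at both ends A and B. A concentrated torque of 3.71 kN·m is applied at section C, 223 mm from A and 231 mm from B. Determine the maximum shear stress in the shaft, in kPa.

With uniform GJ and both ends fixed, compatibility θ_AC = θ_CB gives T_A·a = T_B·b, together with T_A + T_B = T₀.
T_A = T₀·b/(a+b) = 3710·231/454.0 = 1888 N·m; T_B = 1822 N·m.
τ in each portion: τ_AC = 6.72×10^7 Pa, τ_CB = 6.49×10^7 Pa; maximum is in AC.
τ_max = T_AC·r/J = 1888·0.0261/7.35×10^-7 = 6.720×10^7 Pa.

67200 kPa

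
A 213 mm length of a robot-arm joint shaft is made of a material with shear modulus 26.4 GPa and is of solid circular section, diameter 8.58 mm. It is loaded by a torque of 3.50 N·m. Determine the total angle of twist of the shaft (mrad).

J = πd⁴/32 = π(0.00858)⁴/32 = 5.320×10^-10 m⁴.
θ = T·L/(G·J) = 3.500 × 0.213 / (26.4×10⁹ × 5.320×10^-10) = 0.05308 rad.

53.1 mrad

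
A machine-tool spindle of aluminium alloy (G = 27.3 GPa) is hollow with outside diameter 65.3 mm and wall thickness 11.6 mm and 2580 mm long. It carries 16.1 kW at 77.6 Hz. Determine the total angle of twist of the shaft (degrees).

0.121°

ω = 2π·77.6 = 487.6 rad/s, so T = P/ω = 16.1×10³ / 487.6 = 33.02 N·m.
J = π(d_o⁴ − d_i⁴)/32 = π(0.0653⁴ − 0.0421⁴)/32 = 1.477×10^-6 m⁴.
θ = T·L/(G·J) = 33.02 × 2.58 / (27.3×10⁹ × 1.477×10^-6) = 2.113×10^-3 rad.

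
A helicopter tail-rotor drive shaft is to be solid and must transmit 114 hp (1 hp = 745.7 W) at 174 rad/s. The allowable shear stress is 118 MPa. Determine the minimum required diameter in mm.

ω = 174 rad/s, so T = P/ω = 114×745.7 / 174.0 = 488.6 N·m.
For a solid shaft τ_max = 16T/(πd³), so d = (16T/(π τ_allow))^(1/3) = (16·488.6/(π·1.18×10^8))^(1/3) = 0.02763 m.

27.6 mm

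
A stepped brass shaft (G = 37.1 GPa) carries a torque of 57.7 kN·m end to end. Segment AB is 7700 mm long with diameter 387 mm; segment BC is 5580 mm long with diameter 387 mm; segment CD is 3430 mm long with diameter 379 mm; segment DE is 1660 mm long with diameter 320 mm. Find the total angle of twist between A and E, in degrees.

J_AB = π(0.387)⁴/32 = 2.20×10^-3 m⁴; J_BC = π(0.387)⁴/32 = 2.20×10^-3 m⁴; J_CD = π(0.379)⁴/32 = 2.03×10^-3 m⁴; J_DE = π(0.320)⁴/32 = 1.03×10^-3 m⁴.
θ = (T/G)·Σ L_i/J_i = (57700/37.1×10⁹)·(7.70/2.20×10^-3 + 5.58/2.20×10^-3 + 3.43/2.03×10^-3 + 1.66/1.03×10^-3) = 0.01452 rad.

0.832°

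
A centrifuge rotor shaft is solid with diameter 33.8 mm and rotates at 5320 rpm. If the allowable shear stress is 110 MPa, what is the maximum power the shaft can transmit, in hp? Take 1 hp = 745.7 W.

623 hp

J = πd⁴/32 = π(0.0338)⁴/32 = 1.281×10^-7 m⁴.
T_max = τ_allow·J/r = 1.10×10^8 × 1.281×10^-7 / 0.0169 = 834.0 N·m.
ω = 2π·5320/60 = 557.1 rad/s, so P_max = T_max·ω = 4.646×10^5 W.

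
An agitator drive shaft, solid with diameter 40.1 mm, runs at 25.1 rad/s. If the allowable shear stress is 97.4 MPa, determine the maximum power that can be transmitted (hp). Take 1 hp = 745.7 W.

41.5 hp

J = πd⁴/32 = π(0.0401)⁴/32 = 2.539×10^-7 m⁴.
T_max = τ_allow·J/r = 9.74×10^7 × 2.539×10^-7 / 0.0201 = 1233 N·m.
ω = 25.1 rad/s, so P_max = T_max·ω = 3.095×10^4 W.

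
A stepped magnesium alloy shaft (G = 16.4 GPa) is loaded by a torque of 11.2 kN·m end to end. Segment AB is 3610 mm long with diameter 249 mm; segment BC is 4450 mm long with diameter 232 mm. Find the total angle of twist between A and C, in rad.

J_AB = π(0.249)⁴/32 = 3.77×10^-4 m⁴; J_BC = π(0.232)⁴/32 = 2.84×10^-4 m⁴.
θ = (T/G)·Σ L_i/J_i = (11200/16.4×10⁹)·(3.61/3.77×10^-4 + 4.45/2.84×10^-4) = 0.01722 rad.

0.0172 rad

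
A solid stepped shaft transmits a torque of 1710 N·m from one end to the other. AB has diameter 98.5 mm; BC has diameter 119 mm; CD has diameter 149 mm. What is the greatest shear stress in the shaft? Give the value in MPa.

9.11 MPa

Under the same torque, τ_max = 16T/(πd³) is largest where d is smallest — segment AB (d = 98.5 mm).
τ_max = 16·1710/(π·(0.0985)³) = 9.113×10^6 Pa.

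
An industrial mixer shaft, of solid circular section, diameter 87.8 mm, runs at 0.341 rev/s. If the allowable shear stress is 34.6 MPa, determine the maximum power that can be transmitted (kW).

J = πd⁴/32 = π(0.0878)⁴/32 = 5.834×10^-6 m⁴.
T_max = τ_allow·J/r = 3.46×10^7 × 5.834×10^-6 / 0.0439 = 4598 N·m.
ω = 2π·0.341 = 2.143 rad/s, so P_max = T_max·ω = 9852 W.

9.85 kW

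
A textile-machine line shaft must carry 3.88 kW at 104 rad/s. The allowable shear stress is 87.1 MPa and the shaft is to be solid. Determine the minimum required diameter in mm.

13.0 mm

ω = 104 rad/s, so T = P/ω = 3.88×10³ / 104.0 = 37.31 N·m.
For a solid shaft τ_max = 16T/(πd³), so d = (16T/(π τ_allow))^(1/3) = (16·37.31/(π·8.71×10^7))^(1/3) = 0.01297 m.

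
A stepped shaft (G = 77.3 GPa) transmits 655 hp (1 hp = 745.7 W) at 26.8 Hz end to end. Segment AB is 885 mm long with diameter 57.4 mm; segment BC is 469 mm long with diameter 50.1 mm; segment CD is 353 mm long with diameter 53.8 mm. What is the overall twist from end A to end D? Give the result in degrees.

4.34°

ω = 2π·26.8 = 168.4 rad/s, so T = P/ω = 655×745.7 / 168.4 = 2901 N·m.
J_AB = π(0.0574)⁴/32 = 1.07×10^-6 m⁴; J_BC = π(0.0501)⁴/32 = 6.19×10^-7 m⁴; J_CD = π(0.0538)⁴/32 = 8.22×10^-7 m⁴.
θ = (T/G)·Σ L_i/J_i = (2901/77.3×10⁹)·(0.885/1.07×10^-6 + 0.469/6.19×10^-7 + 0.353/8.22×10^-7) = 0.07572 rad.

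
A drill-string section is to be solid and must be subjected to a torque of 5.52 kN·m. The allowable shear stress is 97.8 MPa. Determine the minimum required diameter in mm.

For a solid shaft τ_max = 16T/(πd³), so d = (16T/(π τ_allow))^(1/3) = (16·5520/(π·9.78×10^7))^(1/3) = 0.06600 m.

66.0 mm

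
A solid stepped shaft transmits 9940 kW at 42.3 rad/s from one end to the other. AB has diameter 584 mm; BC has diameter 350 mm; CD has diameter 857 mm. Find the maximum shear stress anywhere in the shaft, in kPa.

27900 kPa

ω = 42.3 rad/s, so T = P/ω = 9940×10³ / 42.30 = 235000 N·m.
Under the same torque, τ_max = 16T/(πd³) is largest where d is smallest — segment BC (d = 350 mm).
τ_max = 16·235000/(π·(0.350)³) = 2.791×10^7 Pa.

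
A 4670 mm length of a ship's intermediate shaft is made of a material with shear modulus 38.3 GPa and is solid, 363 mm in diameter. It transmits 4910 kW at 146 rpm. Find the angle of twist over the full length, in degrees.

ω = 2π·146/60 = 15.29 rad/s, so T = P/ω = 4910×10³ / 15.29 = 321100 N·m.
J = πd⁴/32 = π(0.363)⁴/32 = 1.705×10^-3 m⁴.
θ = T·L/(G·J) = 321100 × 4.67 / (38.3×10⁹ × 1.705×10^-3) = 0.02297 rad.

1.32°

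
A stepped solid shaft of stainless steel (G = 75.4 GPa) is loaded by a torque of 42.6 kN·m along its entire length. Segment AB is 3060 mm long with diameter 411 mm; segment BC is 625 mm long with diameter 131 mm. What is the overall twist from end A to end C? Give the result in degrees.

J_AB = π(0.411)⁴/32 = 2.80×10^-3 m⁴; J_BC = π(0.131)⁴/32 = 2.89×10^-5 m⁴.
θ = (T/G)·Σ L_i/J_i = (42600/75.4×10⁹)·(3.06/2.80×10^-3 + 0.625/2.89×10^-5) = 0.01283 rad.

0.735°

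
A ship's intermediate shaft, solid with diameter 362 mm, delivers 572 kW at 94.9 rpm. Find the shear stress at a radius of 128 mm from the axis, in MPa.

ω = 2π·94.9/60 = 9.938 rad/s, so T = P/ω = 572×10³ / 9.938 = 57560 N·m.
J = πd⁴/32 = π(0.362)⁴/32 = 1.686×10^-3 m⁴.
Shear stress varies linearly with radius: τ = T·r/J = 57560 × 0.128 / 1.686×10^-3 = 4.370×10^6 Pa.

4.37 MPa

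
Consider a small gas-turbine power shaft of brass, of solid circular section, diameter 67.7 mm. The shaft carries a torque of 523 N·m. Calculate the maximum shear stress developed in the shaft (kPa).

J = πd⁴/32 = π(0.0677)⁴/32 = 2.062×10^-6 m⁴.
τ_max = T·r/J = 523.0 × 0.0338 / 2.062×10^-6 = 8.584×10^6 Pa.

8580 kPa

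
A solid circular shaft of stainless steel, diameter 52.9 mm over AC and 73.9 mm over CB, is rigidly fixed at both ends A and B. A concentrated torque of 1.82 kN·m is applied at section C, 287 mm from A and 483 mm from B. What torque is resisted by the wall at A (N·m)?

558 N·m

Compatibility: T_A·a/J_AC = T_B·b/J_CB with T_A + T_B = T₀.
J_AC = 7.69×10^-7 m⁴, J_CB = 2.93×10^-6 m⁴, so T_A = T₀·(J_AC/a)/((J_AC/a)+(J_CB/b)) = 557.8 N·m, T_B = 1262 N·m.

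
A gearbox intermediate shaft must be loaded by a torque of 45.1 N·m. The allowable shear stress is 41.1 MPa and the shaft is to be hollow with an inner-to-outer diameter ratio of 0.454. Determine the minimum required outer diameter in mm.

For a hollow shaft with d_i/d_o = 0.454: τ_max = 16T/(π d_o³ (1−k⁴)), so d_o = [16T/(π τ_allow (1−k⁴))]^(1/3) = [16·45.10/(π·4.11×10^7·0.9575)]^(1/3) = 0.01800 m.

18.0 mm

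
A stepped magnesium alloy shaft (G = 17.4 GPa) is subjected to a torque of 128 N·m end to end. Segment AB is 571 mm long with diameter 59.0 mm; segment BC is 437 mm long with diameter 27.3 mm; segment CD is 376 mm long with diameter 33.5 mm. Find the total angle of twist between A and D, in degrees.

4.86°

J_AB = π(0.0590)⁴/32 = 1.19×10^-6 m⁴; J_BC = π(0.0273)⁴/32 = 5.45×10^-8 m⁴; J_CD = π(0.0335)⁴/32 = 1.24×10^-7 m⁴.
θ = (T/G)·Σ L_i/J_i = (128.0/17.4×10⁹)·(0.571/1.19×10^-6 + 0.437/5.45×10^-8 + 0.376/1.24×10^-7) = 0.08485 rad.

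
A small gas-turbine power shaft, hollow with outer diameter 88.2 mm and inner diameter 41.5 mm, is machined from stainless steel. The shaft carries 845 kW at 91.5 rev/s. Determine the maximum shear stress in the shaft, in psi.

ω = 2π·91.5 = 574.9 rad/s, so T = P/ω = 845×10³ / 574.9 = 1470 N·m.
J = π(d_o⁴ − d_i⁴)/32 = π(0.0882⁴ − 0.0415⁴)/32 = 5.650×10^-6 m⁴.
τ_max = T·r/J = 1470 × 0.0441 / 5.650×10^-6 = 1.147×10^7 Pa.

1660 psi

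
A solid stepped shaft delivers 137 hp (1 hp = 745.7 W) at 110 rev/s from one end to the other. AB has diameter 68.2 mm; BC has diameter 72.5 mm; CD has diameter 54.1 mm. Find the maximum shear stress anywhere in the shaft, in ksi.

ω = 2π·110 = 691.2 rad/s, so T = P/ω = 137×745.7 / 691.2 = 147.8 N·m.
Under the same torque, τ_max = 16T/(πd³) is largest where d is smallest — segment CD (d = 54.1 mm).
τ_max = 16·147.8/(π·(0.0541)³) = 4.754×10^6 Pa.

0.690 ksi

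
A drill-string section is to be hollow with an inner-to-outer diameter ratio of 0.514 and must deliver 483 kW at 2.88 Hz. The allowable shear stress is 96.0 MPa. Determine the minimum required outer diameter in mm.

115 mm

ω = 2π·2.88 = 18.10 rad/s, so T = P/ω = 483×10³ / 18.10 = 26690 N·m.
For a hollow shaft with d_i/d_o = 0.514: τ_max = 16T/(π d_o³ (1−k⁴)), so d_o = [16T/(π τ_allow (1−k⁴))]^(1/3) = [16·26690/(π·9.60×10^7·0.9302)]^(1/3) = 0.1150 m.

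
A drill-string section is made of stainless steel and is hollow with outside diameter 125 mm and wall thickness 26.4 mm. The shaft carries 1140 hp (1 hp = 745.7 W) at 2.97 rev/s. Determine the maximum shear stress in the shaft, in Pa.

1.34e8 Pa

ω = 2π·2.97 = 18.66 rad/s, so T = P/ω = 1140×745.7 / 18.66 = 45550 N·m.
J = π(d_o⁴ − d_i⁴)/32 = π(0.125⁴ − 0.0722⁴)/32 = 2.130×10^-5 m⁴.
τ_max = T·r/J = 45550 × 0.0625 / 2.130×10^-5 = 1.337×10^8 Pa.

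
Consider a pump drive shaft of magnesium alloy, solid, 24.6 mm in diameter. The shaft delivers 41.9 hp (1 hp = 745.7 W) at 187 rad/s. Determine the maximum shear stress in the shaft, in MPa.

57.2 MPa

ω = 187 rad/s, so T = P/ω = 41.9×745.7 / 187.0 = 167.1 N·m.
J = πd⁴/32 = π(0.0246)⁴/32 = 3.595×10^-8 m⁴.
τ_max = T·r/J = 167.1 × 0.0123 / 3.595×10^-8 = 5.716×10^7 Pa.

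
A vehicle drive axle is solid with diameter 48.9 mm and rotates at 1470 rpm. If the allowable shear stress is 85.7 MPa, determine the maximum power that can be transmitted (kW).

J = πd⁴/32 = π(0.0489)⁴/32 = 5.614×10^-7 m⁴.
T_max = τ_allow·J/r = 8.57×10^7 × 5.614×10^-7 / 0.0244 = 1968 N·m.
ω = 2π·1470/60 = 153.9 rad/s, so P_max = T_max·ω = 3.029×10^5 W.

303 kW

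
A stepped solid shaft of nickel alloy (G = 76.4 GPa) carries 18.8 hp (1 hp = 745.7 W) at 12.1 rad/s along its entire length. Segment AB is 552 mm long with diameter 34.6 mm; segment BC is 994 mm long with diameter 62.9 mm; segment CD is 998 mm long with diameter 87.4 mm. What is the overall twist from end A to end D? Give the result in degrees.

ω = 12.1 rad/s, so T = P/ω = 18.8×745.7 / 12.10 = 1159 N·m.
J_AB = π(0.0346)⁴/32 = 1.41×10^-7 m⁴; J_BC = π(0.0629)⁴/32 = 1.54×10^-6 m⁴; J_CD = π(0.0874)⁴/32 = 5.73×10^-6 m⁴.
θ = (T/G)·Σ L_i/J_i = (1159/76.4×10⁹)·(0.552/1.41×10^-7 + 0.994/1.54×10^-6 + 0.998/5.73×10^-6) = 0.07195 rad.

4.12°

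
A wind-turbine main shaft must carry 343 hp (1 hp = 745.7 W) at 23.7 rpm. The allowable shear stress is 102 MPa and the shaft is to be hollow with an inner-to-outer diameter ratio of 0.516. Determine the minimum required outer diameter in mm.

177 mm

ω = 2π·23.7/60 = 2.482 rad/s, so T = P/ω = 343×745.7 / 2.482 = 103100 N·m.
For a hollow shaft with d_i/d_o = 0.516: τ_max = 16T/(π d_o³ (1−k⁴)), so d_o = [16T/(π τ_allow (1−k⁴))]^(1/3) = [16·103100/(π·1.02×10^8·0.9291)]^(1/3) = 0.1769 m.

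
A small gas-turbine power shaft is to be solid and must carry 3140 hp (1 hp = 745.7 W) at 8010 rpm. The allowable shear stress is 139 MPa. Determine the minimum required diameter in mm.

46.8 mm

ω = 2π·8010/60 = 838.8 rad/s, so T = P/ω = 3140×745.7 / 838.8 = 2791 N·m.
For a solid shaft τ_max = 16T/(πd³), so d = (16T/(π τ_allow))^(1/3) = (16·2791/(π·1.39×10^8))^(1/3) = 0.04677 m.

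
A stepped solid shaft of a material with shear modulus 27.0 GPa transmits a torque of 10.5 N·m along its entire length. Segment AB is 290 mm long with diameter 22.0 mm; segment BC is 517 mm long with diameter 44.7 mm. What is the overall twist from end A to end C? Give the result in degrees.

J_AB = π(0.0220)⁴/32 = 2.30×10^-8 m⁴; J_BC = π(0.0447)⁴/32 = 3.92×10^-7 m⁴.
θ = (T/G)·Σ L_i/J_i = (10.50/27.0×10⁹)·(0.290/2.30×10^-8 + 0.517/3.92×10^-7) = 5.417×10^-3 rad.

0.310°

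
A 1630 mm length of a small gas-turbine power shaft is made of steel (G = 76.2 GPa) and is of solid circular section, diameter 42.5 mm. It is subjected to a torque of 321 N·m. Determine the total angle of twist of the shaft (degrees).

1.23°

J = πd⁴/32 = π(0.0425)⁴/32 = 3.203×10^-7 m⁴.
θ = T·L/(G·J) = 321.0 × 1.63 / (76.2×10⁹ × 3.203×10^-7) = 0.02144 rad.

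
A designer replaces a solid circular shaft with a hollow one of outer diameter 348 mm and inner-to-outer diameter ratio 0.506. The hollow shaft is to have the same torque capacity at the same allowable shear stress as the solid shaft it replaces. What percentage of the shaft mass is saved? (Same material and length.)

22.2 %

Equal τ_max and T ⇒ the solid shaft needs d_s³ = d_o³(1−k⁴), so d_s = 348·(1−0.506⁴)^(1/3) = 340.2 mm.
Area ratio A_h/A_s = d_o²(1−k²)/d_s² = (1−k²)/(1−k⁴)^(2/3) = 0.7784.
Mass saving = 1 − 0.7784 = 22.2 %.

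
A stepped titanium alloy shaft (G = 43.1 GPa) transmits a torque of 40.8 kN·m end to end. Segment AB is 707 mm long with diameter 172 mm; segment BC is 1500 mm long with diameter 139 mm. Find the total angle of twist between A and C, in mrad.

46.5 mrad

J_AB = π(0.172)⁴/32 = 8.59×10^-5 m⁴; J_BC = π(0.139)⁴/32 = 3.66×10^-5 m⁴.
θ = (T/G)·Σ L_i/J_i = (40800/43.1×10⁹)·(0.707/8.59×10^-5 + 1.50/3.66×10^-5) = 0.04653 rad.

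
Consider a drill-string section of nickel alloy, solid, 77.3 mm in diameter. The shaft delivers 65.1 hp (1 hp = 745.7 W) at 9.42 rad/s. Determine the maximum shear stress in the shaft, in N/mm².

56.8 N/mm²

ω = 9.42 rad/s, so T = P/ω = 65.1×745.7 / 9.420 = 5153 N·m.
J = πd⁴/32 = π(0.0773)⁴/32 = 3.505×10^-6 m⁴.
τ_max = T·r/J = 5153 × 0.0386 / 3.505×10^-6 = 5.682×10^7 Pa.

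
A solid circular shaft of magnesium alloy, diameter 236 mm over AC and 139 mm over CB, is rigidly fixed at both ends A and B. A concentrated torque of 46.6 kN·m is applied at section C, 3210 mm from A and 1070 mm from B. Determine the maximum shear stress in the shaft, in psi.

3400 psi

Compatibility: T_A·a/J_AC = T_B·b/J_CB with T_A + T_B = T₀.
J_AC = 3.05×10^-4 m⁴, J_CB = 3.66×10^-5 m⁴, so T_A = T₀·(J_AC/a)/((J_AC/a)+(J_CB/b)) = 34240 N·m, T_B = 12360 N·m.
τ in each portion: τ_AC = 1.33×10^7 Pa, τ_CB = 2.34×10^7 Pa; maximum is in CB.
τ_max = T_CB·r/J = 12360·0.0695/3.66×10^-5 = 2.344×10^7 Pa.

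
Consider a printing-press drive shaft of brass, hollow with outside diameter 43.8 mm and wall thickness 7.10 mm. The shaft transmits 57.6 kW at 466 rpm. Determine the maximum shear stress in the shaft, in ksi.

ω = 2π·466/60 = 48.80 rad/s, so T = P/ω = 57.6×10³ / 48.80 = 1180 N·m.
J = π(d_o⁴ − d_i⁴)/32 = π(0.0438⁴ − 0.0296⁴)/32 = 2.860×10^-7 m⁴.
τ_max = T·r/J = 1180 × 0.0219 / 2.860×10^-7 = 9.040×10^7 Pa.

13.1 ksi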